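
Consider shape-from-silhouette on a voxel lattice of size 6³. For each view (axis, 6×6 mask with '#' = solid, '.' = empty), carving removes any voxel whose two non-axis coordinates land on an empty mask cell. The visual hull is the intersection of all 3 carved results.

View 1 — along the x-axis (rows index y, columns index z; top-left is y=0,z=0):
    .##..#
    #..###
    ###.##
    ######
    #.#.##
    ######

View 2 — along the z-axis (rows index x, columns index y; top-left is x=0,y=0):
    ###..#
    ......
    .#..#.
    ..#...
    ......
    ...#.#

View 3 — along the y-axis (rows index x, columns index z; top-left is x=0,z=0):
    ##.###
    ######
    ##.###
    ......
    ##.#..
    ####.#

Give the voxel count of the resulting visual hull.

remaining voxels: 32

initial block: 6^3 = 216
[1] x-view keeps 28 columns → grid now 168
[2] z-view keeps 9 columns → grid now 43
[3] y-view keeps 24 columns → grid now 32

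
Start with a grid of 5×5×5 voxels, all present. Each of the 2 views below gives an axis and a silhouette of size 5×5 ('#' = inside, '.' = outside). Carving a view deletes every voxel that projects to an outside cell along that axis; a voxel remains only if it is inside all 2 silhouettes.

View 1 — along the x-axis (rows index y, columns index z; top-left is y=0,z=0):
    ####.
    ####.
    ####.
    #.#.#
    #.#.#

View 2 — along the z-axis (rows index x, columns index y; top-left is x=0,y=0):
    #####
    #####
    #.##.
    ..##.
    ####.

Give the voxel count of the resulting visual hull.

|visual hull| = 69

start: 5×5×5 = 125 voxels
V1 x: intersect with YZ mask (18 set) -- 90 left
V2 z: intersect with XY mask (19 set) -- 69 left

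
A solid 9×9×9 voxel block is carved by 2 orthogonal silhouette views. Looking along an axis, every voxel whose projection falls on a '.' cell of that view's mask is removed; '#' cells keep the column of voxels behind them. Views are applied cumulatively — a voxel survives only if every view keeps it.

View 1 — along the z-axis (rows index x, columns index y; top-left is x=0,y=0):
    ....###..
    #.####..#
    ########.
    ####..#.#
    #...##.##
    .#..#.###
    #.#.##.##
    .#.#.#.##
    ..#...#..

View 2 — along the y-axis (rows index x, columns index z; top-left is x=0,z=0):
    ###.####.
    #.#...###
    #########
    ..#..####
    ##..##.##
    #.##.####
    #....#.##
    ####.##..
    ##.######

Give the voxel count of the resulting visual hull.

full grid |V| = 729
after view 1 [z-axis, 46 of 81 cells solid] → remaining = 414
after view 2 [y-axis, 57 of 81 cells solid] → remaining = 288

288 voxels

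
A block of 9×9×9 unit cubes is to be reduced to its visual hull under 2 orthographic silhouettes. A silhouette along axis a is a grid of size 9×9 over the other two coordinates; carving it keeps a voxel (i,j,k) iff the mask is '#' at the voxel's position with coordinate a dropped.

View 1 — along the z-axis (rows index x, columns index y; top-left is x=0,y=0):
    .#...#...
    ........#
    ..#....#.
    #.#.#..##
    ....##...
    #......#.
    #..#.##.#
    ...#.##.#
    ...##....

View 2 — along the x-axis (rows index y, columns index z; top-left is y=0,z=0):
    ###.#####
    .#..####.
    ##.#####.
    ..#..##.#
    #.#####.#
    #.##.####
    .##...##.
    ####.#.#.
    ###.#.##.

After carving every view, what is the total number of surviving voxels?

remaining voxels: 154

initial block: 9^3 = 729
  1. axis=2 (XY plane), |mask|=25  ⇒  voxels=225
  2. axis=0 (YZ plane), |mask|=54  ⇒  voxels=154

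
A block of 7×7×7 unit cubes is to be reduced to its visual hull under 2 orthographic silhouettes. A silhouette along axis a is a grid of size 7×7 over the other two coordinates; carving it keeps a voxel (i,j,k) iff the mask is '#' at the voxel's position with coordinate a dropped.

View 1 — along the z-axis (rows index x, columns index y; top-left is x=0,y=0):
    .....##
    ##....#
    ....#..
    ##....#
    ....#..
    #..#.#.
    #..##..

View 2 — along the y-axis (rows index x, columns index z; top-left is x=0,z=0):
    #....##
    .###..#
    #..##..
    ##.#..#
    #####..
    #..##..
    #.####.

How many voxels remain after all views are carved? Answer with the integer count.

initial block: 7^3 = 343
step 1: project along z, AND mask (16/49) → |grid| = 112
step 2: project along y, AND mask (27/49) → |grid| = 62

voxel count = 62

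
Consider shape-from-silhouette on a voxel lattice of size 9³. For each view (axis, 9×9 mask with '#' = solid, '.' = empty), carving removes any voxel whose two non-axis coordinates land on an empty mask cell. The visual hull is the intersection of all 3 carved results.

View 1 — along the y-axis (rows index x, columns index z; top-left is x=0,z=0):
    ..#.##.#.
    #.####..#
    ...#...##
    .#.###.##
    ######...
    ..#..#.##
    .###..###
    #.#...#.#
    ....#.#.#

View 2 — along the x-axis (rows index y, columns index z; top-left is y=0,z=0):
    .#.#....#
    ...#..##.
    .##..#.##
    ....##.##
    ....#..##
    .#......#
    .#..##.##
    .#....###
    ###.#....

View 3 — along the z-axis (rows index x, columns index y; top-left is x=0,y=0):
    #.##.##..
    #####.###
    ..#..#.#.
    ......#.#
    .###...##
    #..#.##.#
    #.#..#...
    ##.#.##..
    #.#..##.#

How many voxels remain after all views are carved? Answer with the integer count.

79 voxels

full grid |V| = 729
V1 y: intersect with XZ mask (42 set) -- 378 left
V2 x: intersect with YZ mask (33 set) -- 163 left
V3 z: intersect with XY mask (41 set) -- 79 left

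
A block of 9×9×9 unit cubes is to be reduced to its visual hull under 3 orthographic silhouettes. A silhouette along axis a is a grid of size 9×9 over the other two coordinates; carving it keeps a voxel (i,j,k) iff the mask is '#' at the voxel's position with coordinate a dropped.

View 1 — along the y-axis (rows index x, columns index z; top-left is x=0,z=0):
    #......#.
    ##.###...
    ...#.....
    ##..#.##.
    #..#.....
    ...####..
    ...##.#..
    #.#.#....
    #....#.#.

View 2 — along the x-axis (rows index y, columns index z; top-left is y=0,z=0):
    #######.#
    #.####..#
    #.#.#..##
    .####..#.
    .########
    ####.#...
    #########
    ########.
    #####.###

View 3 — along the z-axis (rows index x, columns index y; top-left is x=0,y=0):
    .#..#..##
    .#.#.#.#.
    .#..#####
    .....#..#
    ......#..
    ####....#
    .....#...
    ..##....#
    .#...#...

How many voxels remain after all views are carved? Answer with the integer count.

|visual hull| = 63

full grid |V| = 729
[1] y-view keeps 28 columns → grid now 252
[2] x-view keeps 62 columns → grid now 196
[3] z-view keeps 28 columns → grid now 63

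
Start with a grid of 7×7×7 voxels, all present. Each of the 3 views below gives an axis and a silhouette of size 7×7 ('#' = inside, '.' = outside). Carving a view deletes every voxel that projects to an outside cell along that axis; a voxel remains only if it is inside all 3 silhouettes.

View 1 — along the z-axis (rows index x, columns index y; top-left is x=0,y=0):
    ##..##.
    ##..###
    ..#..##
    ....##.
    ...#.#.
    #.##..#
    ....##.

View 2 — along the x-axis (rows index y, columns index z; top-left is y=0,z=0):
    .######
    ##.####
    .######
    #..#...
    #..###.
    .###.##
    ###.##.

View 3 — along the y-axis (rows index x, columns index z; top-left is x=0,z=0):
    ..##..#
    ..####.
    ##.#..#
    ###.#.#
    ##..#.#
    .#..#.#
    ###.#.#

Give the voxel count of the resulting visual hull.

start: 7×7×7 = 343 voxels
after view 1 [z-axis, 22 of 49 cells solid] → remaining = 154
after view 2 [x-axis, 34 of 49 cells solid] → remaining = 107
after view 3 [y-axis, 28 of 49 cells solid] → remaining = 54

voxel count = 54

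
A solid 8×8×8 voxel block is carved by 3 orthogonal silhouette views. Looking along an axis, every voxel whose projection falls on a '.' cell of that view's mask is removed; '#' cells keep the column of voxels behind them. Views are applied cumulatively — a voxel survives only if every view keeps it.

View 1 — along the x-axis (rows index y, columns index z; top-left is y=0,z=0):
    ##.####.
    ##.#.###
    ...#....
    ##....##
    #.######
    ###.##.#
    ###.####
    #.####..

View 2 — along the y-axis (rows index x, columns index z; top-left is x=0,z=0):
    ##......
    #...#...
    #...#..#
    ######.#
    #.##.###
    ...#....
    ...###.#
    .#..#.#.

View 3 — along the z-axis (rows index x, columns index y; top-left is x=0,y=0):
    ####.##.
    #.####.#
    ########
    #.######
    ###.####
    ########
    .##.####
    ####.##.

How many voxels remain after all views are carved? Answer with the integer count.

initial block: 8^3 = 512
step 1: project along x, AND mask (42/64) → |grid| = 336
step 2: project along y, AND mask (28/64) → |grid| = 151
step 3: project along z, AND mask (54/64) → |grid| = 131

|visual hull| = 131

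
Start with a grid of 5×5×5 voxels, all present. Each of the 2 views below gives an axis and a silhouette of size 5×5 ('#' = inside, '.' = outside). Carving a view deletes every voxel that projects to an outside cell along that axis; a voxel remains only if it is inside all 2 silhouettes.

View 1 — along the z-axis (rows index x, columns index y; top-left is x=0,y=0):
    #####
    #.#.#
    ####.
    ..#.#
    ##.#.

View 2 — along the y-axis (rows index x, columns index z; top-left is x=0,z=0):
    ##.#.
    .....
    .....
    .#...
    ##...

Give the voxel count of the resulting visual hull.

voxel count = 23

before carving: 125 voxels (5×5×5)
step 1: project along z, AND mask (17/25) → |grid| = 85
step 2: project along y, AND mask (6/25) → |grid| = 23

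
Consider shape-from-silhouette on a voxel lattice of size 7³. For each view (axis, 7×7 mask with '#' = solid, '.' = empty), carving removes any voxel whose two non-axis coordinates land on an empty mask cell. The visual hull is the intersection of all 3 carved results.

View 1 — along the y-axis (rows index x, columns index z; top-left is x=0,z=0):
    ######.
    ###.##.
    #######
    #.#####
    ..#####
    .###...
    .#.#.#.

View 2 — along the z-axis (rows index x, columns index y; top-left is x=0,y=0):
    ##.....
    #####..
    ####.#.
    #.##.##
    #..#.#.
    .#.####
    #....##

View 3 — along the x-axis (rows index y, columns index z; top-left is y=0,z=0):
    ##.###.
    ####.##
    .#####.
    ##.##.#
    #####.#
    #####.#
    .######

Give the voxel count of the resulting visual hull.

start: 7×7×7 = 343 voxels
[1] y-view keeps 35 columns → grid now 245
[2] z-view keeps 28 columns → grid now 141
[3] x-view keeps 39 columns → grid now 110

voxel count = 110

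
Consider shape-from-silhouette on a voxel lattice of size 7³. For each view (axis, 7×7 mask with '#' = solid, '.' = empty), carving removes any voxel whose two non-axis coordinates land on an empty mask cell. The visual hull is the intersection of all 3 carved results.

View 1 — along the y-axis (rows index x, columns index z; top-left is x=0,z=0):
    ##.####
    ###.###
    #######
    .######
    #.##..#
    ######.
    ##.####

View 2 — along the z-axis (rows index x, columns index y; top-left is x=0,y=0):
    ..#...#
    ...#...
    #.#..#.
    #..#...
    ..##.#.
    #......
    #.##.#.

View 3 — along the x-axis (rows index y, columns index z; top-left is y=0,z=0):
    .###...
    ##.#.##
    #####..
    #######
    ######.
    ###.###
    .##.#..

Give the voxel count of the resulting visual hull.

65 voxels

initial block: 7^3 = 343
step 1: project along y, AND mask (41/49) → |grid| = 287
step 2: project along z, AND mask (16/49) → |grid| = 93
step 3: project along x, AND mask (35/49) → |grid| = 65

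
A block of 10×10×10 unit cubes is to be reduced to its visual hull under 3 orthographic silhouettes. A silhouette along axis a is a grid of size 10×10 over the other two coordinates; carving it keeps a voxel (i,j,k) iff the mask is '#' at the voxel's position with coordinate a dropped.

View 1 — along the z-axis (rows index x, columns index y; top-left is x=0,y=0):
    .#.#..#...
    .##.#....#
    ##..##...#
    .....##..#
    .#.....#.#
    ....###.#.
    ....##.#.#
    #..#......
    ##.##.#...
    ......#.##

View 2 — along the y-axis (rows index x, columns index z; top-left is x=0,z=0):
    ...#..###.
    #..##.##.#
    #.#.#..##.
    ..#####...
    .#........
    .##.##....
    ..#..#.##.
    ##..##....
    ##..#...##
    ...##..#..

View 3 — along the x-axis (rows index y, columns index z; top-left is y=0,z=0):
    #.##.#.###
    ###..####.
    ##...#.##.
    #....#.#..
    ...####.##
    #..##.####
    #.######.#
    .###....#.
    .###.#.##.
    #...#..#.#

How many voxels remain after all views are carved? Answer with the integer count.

|visual hull| = 88

initial block: 10^3 = 1000
step 1: project along z, AND mask (36/100) → |grid| = 360
step 2: project along y, AND mask (41/100) → |grid| = 153
step 3: project along x, AND mask (57/100) → |grid| = 88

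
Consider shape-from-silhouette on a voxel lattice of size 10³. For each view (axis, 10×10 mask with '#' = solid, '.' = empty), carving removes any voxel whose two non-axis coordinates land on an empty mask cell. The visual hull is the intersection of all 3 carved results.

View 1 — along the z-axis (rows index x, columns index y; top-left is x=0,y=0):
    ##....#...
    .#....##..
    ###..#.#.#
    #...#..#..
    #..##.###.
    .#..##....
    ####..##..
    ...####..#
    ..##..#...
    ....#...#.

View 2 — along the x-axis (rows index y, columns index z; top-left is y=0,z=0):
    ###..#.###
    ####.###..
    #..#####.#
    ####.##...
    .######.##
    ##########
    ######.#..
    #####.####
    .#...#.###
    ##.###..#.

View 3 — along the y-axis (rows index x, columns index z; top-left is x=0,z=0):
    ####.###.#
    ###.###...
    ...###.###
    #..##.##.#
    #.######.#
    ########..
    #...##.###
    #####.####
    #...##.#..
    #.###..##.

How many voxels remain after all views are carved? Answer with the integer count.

|visual hull| = 199

initial block: 10^3 = 1000
  1. axis=2 (XY plane), |mask|=40  ⇒  voxels=400
  2. axis=0 (YZ plane), |mask|=72  ⇒  voxels=294
  3. axis=1 (XZ plane), |mask|=67  ⇒  voxels=199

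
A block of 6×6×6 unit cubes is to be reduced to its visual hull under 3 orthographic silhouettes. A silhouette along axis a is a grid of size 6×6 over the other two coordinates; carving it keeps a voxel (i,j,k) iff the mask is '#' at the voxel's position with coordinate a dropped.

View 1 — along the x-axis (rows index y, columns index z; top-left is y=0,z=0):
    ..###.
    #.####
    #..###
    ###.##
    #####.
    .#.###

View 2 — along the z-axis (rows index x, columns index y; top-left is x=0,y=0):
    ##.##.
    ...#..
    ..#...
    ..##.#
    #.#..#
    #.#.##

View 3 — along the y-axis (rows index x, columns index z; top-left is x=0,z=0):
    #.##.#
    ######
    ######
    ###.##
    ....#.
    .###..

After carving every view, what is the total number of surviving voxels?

initial block: 6^3 = 216
carve view 1 (along x, YZ-mask fill 26/36): 156 voxels remain
carve view 2 (along z, XY-mask fill 16/36): 67 voxels remain
carve view 3 (along y, XZ-mask fill 25/36): 43 voxels remain

remaining voxels: 43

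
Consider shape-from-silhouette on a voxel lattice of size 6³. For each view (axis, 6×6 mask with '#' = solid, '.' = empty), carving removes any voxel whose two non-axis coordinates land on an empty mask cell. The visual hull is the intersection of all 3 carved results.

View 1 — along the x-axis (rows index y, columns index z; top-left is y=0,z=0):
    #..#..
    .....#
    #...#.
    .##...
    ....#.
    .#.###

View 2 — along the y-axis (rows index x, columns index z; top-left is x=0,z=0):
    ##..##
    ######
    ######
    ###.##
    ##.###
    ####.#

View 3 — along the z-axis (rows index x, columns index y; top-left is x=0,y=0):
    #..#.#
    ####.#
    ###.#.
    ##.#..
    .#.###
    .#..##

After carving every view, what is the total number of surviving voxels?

37 voxels

before carving: 216 voxels (6×6×6)
carve view 1 (along x, YZ-mask fill 12/36): 72 voxels remain
carve view 2 (along y, XZ-mask fill 31/36): 63 voxels remain
carve view 3 (along z, XY-mask fill 22/36): 37 voxels remain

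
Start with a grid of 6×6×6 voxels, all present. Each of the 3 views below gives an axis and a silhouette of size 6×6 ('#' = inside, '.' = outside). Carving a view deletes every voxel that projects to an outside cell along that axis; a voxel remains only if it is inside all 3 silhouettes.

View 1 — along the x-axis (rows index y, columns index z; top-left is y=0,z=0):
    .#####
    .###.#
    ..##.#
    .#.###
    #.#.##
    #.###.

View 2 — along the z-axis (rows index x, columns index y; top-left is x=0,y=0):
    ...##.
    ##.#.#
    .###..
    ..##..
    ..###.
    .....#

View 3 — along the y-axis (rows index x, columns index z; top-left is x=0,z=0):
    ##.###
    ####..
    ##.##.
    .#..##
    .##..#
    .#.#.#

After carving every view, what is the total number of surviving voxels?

35 voxels

initial block: 6^3 = 216
carve view 1 (along x, YZ-mask fill 24/36): 144 voxels remain
carve view 2 (along z, XY-mask fill 15/36): 58 voxels remain
carve view 3 (along y, XZ-mask fill 22/36): 35 voxels remain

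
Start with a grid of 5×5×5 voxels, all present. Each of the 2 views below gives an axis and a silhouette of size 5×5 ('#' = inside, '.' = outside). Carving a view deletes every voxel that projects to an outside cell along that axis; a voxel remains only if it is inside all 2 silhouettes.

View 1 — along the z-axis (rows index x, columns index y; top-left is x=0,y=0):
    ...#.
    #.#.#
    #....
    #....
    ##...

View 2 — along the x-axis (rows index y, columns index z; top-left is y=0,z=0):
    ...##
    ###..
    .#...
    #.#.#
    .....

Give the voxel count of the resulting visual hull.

voxel count = 15

full grid |V| = 125
[1] z-view keeps 8 columns → grid now 40
[2] x-view keeps 9 columns → grid now 15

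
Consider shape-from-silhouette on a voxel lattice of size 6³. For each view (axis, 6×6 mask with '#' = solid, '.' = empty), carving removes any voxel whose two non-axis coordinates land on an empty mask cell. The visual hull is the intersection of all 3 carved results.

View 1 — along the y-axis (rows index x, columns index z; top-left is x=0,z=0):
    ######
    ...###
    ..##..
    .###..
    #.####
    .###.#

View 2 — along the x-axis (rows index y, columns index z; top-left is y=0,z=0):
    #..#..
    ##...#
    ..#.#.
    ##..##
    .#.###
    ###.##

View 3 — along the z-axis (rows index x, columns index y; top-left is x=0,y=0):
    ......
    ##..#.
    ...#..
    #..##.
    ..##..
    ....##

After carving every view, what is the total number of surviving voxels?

start: 6×6×6 = 216 voxels
after view 1 [y-axis, 23 of 36 cells solid] → remaining = 138
after view 2 [x-axis, 20 of 36 cells solid] → remaining = 70
after view 3 [z-axis, 11 of 36 cells solid] → remaining = 20

voxel count = 20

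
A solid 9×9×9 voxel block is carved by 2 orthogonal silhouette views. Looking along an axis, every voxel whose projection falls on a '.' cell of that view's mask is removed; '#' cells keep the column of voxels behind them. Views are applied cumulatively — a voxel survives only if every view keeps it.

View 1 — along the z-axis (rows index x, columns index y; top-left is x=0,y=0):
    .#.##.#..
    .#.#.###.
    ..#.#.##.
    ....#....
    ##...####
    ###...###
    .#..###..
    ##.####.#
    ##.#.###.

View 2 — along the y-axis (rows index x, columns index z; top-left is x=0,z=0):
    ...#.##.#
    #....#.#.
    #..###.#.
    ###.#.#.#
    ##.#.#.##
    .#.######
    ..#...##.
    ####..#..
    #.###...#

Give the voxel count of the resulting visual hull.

initial block: 9^3 = 729
  1. axis=2 (XY plane), |mask|=43  ⇒  voxels=387
  2. axis=1 (XZ plane), |mask|=44  ⇒  voxels=212

voxel count = 212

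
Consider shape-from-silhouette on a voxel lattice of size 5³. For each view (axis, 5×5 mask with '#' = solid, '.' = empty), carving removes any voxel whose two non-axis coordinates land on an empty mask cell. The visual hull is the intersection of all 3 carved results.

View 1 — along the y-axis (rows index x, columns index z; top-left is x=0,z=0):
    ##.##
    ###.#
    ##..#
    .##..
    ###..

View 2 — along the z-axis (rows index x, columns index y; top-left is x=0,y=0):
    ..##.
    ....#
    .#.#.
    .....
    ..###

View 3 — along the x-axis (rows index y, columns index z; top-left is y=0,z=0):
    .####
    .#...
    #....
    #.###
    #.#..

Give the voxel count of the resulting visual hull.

full grid |V| = 125
carve view 1 (along y, XZ-mask fill 16/25): 80 voxels remain
carve view 2 (along z, XY-mask fill 8/25): 27 voxels remain
carve view 3 (along x, YZ-mask fill 12/25): 14 voxels remain

voxel count = 14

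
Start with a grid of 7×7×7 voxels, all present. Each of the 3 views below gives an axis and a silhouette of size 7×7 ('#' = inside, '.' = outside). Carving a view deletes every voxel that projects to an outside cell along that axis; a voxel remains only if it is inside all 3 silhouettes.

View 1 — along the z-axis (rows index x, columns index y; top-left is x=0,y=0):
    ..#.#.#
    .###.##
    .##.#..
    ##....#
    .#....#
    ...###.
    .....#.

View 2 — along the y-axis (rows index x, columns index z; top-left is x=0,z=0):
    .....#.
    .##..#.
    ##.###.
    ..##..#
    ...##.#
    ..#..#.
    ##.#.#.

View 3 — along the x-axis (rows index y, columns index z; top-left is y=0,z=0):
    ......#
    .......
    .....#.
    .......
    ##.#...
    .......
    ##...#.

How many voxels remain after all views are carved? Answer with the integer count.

remaining voxels: 10

initial block: 7^3 = 343
  1. axis=2 (XY plane), |mask|=20  ⇒  voxels=140
  2. axis=1 (XZ plane), |mask|=21  ⇒  voxels=58
  3. axis=0 (YZ plane), |mask|=8  ⇒  voxels=10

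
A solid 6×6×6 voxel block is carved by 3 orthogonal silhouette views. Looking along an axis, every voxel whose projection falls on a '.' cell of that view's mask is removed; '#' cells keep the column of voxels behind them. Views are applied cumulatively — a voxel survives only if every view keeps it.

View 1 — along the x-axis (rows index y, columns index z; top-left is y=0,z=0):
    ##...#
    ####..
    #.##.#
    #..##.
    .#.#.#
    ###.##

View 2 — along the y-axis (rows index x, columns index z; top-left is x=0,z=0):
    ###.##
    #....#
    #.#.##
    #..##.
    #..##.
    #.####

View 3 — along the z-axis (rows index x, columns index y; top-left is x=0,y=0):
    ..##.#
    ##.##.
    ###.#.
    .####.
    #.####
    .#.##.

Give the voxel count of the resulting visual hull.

initial block: 6^3 = 216
carve view 1 (along x, YZ-mask fill 22/36): 132 voxels remain
carve view 2 (along y, XZ-mask fill 22/36): 81 voxels remain
carve view 3 (along z, XY-mask fill 23/36): 48 voxels remain

|visual hull| = 48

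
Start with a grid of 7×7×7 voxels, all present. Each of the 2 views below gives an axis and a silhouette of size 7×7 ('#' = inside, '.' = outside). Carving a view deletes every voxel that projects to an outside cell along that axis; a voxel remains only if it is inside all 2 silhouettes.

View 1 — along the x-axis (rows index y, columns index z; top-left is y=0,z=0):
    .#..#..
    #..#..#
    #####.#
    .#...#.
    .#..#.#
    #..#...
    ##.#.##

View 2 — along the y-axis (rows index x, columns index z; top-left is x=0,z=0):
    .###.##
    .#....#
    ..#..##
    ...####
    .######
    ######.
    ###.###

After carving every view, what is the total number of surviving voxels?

before carving: 343 voxels (7×7×7)
carve view 1 (along x, YZ-mask fill 23/49): 161 voxels remain
carve view 2 (along y, XZ-mask fill 32/49): 102 voxels remain

102 voxels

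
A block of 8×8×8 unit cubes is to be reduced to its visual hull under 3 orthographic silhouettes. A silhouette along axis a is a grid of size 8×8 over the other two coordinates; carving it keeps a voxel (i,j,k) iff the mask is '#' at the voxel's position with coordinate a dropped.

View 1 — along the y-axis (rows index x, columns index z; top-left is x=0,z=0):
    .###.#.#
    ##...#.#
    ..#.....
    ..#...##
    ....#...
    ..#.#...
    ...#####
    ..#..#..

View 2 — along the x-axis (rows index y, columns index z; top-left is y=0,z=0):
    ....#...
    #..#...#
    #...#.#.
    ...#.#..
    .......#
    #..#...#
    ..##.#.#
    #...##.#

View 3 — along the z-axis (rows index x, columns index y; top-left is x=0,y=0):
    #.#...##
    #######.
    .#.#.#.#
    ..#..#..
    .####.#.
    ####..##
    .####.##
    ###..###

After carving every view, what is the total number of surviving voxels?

start: 8×8×8 = 512 voxels
after view 1 [y-axis, 23 of 64 cells solid] → remaining = 184
after view 2 [x-axis, 21 of 64 cells solid] → remaining = 60
after view 3 [z-axis, 40 of 64 cells solid] → remaining = 38

|visual hull| = 38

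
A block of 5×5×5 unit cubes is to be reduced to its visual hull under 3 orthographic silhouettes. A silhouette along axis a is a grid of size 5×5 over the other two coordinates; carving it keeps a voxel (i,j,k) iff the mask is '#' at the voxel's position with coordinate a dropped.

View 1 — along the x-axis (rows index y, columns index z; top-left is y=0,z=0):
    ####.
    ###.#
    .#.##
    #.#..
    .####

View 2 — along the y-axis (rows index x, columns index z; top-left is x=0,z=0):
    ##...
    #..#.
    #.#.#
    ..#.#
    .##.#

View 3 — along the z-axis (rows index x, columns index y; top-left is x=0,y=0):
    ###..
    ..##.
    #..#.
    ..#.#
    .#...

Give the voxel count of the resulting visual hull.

remaining voxels: 17

full grid |V| = 125
after view 1 [x-axis, 17 of 25 cells solid] → remaining = 85
after view 2 [y-axis, 12 of 25 cells solid] → remaining = 41
after view 3 [z-axis, 10 of 25 cells solid] → remaining = 17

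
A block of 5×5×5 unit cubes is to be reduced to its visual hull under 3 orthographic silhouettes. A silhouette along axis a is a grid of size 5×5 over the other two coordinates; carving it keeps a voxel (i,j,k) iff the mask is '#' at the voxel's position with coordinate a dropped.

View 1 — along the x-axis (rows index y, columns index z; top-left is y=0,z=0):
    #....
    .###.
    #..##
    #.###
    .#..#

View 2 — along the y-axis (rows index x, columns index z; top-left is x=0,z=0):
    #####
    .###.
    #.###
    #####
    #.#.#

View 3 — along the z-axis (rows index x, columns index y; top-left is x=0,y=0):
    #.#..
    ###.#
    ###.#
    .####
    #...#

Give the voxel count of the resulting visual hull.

30 voxels

initial block: 5^3 = 125
carve view 1 (along x, YZ-mask fill 13/25): 65 voxels remain
carve view 2 (along y, XZ-mask fill 20/25): 52 voxels remain
carve view 3 (along z, XY-mask fill 16/25): 30 voxels remain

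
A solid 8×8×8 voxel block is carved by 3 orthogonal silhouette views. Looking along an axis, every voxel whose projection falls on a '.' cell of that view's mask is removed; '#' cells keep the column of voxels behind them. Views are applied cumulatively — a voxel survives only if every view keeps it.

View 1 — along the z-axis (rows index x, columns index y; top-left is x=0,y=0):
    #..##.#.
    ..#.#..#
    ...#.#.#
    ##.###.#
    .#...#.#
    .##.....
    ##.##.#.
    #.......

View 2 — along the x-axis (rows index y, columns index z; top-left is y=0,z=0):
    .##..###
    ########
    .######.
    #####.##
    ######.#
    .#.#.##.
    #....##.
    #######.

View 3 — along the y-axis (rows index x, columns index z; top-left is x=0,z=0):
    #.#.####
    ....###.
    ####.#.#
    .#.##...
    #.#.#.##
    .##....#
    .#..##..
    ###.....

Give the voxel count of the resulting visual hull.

|visual hull| = 81

start: 8×8×8 = 512 voxels
after view 1 [z-axis, 27 of 64 cells solid] → remaining = 216
after view 2 [x-axis, 47 of 64 cells solid] → remaining = 166
after view 3 [y-axis, 32 of 64 cells solid] → remaining = 81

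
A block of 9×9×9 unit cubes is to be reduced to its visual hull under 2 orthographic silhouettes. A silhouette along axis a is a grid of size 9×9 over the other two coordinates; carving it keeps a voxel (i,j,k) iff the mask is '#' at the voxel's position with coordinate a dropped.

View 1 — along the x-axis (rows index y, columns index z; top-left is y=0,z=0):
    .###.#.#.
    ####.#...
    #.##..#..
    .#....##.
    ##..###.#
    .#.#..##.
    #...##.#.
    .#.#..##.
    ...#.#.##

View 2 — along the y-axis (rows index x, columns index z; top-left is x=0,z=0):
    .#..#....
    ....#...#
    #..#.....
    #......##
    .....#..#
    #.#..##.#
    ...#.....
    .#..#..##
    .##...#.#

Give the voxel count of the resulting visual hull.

start: 9×9×9 = 729 voxels
after view 1 [x-axis, 39 of 81 cells solid] → remaining = 351
after view 2 [y-axis, 25 of 81 cells solid] → remaining = 98

|visual hull| = 98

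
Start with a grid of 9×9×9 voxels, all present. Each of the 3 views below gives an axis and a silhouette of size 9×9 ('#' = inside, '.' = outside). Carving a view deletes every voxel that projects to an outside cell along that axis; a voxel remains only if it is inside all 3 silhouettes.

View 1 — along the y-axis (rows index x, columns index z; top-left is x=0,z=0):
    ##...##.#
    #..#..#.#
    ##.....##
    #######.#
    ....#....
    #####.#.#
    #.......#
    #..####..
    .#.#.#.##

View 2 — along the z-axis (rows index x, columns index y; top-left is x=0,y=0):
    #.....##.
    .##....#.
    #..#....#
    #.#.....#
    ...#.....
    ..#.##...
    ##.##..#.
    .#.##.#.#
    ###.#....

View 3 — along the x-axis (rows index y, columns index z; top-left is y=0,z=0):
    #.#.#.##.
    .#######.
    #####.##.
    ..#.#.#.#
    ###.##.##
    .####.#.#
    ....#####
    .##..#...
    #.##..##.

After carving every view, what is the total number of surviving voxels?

full grid |V| = 729
carve view 1 (along y, XZ-mask fill 41/81): 369 voxels remain
carve view 2 (along z, XY-mask fill 30/81): 140 voxels remain
carve view 3 (along x, YZ-mask fill 49/81): 80 voxels remain

remaining voxels: 80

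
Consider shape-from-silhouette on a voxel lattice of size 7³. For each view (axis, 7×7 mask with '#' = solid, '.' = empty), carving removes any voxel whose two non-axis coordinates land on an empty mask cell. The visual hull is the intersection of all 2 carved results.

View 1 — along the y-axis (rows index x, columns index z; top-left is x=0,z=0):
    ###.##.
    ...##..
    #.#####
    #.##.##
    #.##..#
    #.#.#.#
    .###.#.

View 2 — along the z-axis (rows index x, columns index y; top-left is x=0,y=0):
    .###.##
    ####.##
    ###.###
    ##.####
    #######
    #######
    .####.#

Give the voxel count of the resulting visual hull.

179 voxels

start: 7×7×7 = 343 voxels
after view 1 [y-axis, 30 of 49 cells solid] → remaining = 210
after view 2 [z-axis, 42 of 49 cells solid] → remaining = 179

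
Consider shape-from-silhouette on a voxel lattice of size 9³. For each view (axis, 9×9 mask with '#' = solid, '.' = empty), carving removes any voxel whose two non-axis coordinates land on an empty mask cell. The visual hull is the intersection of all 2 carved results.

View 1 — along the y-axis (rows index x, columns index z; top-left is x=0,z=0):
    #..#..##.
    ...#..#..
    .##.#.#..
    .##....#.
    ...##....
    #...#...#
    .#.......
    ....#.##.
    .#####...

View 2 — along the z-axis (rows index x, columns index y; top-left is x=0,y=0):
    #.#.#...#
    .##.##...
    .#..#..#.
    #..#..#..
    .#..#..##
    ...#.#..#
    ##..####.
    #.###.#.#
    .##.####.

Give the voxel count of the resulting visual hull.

voxel count = 116

start: 9×9×9 = 729 voxels
  1. axis=1 (XZ plane), |mask|=27  ⇒  voxels=243
  2. axis=2 (XY plane), |mask|=39  ⇒  voxels=116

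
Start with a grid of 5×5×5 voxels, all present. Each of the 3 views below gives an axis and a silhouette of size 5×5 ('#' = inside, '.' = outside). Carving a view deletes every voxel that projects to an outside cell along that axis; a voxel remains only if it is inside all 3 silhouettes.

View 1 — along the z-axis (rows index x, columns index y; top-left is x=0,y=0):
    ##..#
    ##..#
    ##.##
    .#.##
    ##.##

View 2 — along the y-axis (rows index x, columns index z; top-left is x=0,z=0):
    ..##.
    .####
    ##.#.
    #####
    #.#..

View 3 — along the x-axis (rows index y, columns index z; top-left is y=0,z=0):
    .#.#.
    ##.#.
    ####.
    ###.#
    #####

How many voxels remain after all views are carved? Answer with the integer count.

voxel count = 39

full grid |V| = 125
V1 z: intersect with XY mask (17 set) -- 85 left
V2 y: intersect with XZ mask (16 set) -- 53 left
V3 x: intersect with YZ mask (18 set) -- 39 left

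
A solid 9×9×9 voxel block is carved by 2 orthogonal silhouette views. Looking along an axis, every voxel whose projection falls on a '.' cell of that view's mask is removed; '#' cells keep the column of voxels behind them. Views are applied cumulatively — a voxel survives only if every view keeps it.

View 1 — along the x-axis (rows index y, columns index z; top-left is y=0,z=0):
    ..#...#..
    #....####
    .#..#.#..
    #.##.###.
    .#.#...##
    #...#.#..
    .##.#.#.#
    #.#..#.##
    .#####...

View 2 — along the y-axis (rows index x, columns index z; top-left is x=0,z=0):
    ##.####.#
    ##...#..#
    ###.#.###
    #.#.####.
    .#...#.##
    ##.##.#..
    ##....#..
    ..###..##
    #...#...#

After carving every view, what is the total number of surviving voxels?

start: 9×9×9 = 729 voxels
[1] x-view keeps 38 columns → grid now 342
[2] y-view keeps 44 columns → grid now 186

186 voxels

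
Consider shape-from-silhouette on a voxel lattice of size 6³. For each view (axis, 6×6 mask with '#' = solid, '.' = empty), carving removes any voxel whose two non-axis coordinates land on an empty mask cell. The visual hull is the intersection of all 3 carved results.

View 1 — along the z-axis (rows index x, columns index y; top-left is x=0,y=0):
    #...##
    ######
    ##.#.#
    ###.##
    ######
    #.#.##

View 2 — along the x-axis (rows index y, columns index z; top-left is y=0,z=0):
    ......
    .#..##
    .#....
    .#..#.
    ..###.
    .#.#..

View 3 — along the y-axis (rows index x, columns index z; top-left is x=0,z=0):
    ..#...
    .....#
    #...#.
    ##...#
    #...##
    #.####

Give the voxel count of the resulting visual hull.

before carving: 216 voxels (6×6×6)
carve view 1 (along z, XY-mask fill 28/36): 168 voxels remain
carve view 2 (along x, YZ-mask fill 11/36): 49 voxels remain
carve view 3 (along y, XZ-mask fill 15/36): 16 voxels remain

|visual hull| = 16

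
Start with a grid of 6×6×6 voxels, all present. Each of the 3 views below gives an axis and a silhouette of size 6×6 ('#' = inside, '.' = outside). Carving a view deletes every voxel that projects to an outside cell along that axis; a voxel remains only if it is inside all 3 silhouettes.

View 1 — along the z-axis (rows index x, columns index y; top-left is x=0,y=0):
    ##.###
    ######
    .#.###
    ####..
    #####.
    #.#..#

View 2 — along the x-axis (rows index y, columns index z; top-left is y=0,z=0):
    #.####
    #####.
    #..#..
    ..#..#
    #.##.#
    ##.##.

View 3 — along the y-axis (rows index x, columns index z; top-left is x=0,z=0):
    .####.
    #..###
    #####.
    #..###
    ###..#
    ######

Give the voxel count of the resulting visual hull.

before carving: 216 voxels (6×6×6)
[1] z-view keeps 27 columns → grid now 162
[2] x-view keeps 22 columns → grid now 100
[3] y-view keeps 27 columns → grid now 75

voxel count = 75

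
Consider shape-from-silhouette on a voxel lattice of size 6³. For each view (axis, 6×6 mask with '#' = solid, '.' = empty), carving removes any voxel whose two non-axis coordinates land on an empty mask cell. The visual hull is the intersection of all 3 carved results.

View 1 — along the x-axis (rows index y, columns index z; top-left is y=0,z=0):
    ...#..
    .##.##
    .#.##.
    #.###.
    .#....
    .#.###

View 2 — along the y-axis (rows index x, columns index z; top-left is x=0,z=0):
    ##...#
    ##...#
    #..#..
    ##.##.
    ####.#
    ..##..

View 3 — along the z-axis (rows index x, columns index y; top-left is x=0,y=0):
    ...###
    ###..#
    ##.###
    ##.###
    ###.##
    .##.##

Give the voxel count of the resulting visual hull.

before carving: 216 voxels (6×6×6)
V1 x: intersect with YZ mask (17 set) -- 102 left
V2 y: intersect with XZ mask (19 set) -- 51 left
V3 z: intersect with XY mask (26 set) -- 36 left

voxel count = 36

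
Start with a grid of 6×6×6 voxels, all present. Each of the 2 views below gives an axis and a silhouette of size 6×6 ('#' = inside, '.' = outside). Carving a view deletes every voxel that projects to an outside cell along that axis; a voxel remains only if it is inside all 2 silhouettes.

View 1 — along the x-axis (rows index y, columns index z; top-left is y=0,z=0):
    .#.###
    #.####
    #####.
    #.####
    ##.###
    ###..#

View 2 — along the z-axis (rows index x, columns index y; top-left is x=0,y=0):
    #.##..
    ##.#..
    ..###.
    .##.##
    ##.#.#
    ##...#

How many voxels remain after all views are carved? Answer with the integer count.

start: 6×6×6 = 216 voxels
  1. axis=0 (YZ plane), |mask|=28  ⇒  voxels=168
  2. axis=2 (XY plane), |mask|=20  ⇒  voxels=93

voxel count = 93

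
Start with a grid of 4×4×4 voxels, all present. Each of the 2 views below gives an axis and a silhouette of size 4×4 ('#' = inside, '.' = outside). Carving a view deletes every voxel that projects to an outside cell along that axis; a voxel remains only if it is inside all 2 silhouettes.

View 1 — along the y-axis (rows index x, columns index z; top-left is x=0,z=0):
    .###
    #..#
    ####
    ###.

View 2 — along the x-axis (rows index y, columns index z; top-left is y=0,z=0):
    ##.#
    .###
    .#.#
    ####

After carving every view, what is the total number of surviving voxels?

voxel count = 36

full grid |V| = 64
[1] y-view keeps 12 columns → grid now 48
[2] x-view keeps 12 columns → grid now 36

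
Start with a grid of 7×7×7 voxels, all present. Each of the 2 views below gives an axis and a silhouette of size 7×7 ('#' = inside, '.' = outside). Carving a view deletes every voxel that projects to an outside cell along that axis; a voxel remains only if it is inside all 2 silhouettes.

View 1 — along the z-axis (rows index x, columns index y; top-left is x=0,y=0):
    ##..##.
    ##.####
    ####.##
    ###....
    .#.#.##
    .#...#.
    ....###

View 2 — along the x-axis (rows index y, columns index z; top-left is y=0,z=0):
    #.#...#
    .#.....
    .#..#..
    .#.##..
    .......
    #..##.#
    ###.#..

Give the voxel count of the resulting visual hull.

remaining voxels: 71

before carving: 343 voxels (7×7×7)
step 1: project along z, AND mask (28/49) → |grid| = 196
step 2: project along x, AND mask (17/49) → |grid| = 71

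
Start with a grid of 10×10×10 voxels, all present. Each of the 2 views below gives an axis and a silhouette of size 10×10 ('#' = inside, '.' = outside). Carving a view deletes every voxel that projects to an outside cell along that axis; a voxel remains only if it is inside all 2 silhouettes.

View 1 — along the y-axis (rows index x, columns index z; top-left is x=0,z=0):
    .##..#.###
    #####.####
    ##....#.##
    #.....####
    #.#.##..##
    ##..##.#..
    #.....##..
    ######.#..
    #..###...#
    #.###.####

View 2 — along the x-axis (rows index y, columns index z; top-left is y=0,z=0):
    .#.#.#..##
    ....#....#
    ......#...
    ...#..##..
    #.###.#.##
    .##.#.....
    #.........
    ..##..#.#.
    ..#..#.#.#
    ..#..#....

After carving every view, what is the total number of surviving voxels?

voxel count = 182

start: 10×10×10 = 1000 voxels
carve view 1 (along y, XZ-mask fill 59/100): 590 voxels remain
carve view 2 (along x, YZ-mask fill 32/100): 182 voxels remain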